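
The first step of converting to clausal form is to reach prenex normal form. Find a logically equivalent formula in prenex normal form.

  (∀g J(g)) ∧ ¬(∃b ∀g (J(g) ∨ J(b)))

∀g ∀b ∃u1 (J(g) ∧ ¬J(u1) ∧ ¬J(b))

Push ¬ through the quantifiers and connectives to reach negation normal form:
  (∀g J(g)) ∧ (∀b ∃g (¬J(g) ∧ ¬J(b)))
Standardize variables apart so no two quantifiers bind the same name: g↦u1.
  (∀g J(g)) ∧ (∀b ∃u1 (¬J(u1) ∧ ¬J(b)))
Pull the quantifiers to the front (each side's bound variable is not free in the other side):
  ∀g ∀b ∃u1 (J(g) ∧ ¬J(u1) ∧ ¬J(b))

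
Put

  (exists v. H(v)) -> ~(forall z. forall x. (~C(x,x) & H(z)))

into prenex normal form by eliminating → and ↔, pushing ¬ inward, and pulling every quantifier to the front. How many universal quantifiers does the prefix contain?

Rewrite implications/biconditionals: A → B as ¬A ∨ B.
  ~(exists v. H(v)) | ~(forall z. forall x. (~C(x,x) & H(z)))
Move each ¬ inward, flipping quantifiers it crosses:
  (forall v. ~H(v)) | (exists z. exists x. (C(x,x) | ~H(z)))
All bound variables are already distinct, so no renaming is needed.
Pull the quantifiers to the front (each side's bound variable is not free in the other side):
  forall v. exists z. exists x. (~H(v) | C(x,x) | ~H(z))
The prefix is forall v exists z exists x: 1 universal, 2 existential.

1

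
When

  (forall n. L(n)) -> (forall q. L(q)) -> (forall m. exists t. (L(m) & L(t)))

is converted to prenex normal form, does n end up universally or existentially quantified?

existential

Eliminate → and ↔ using ¬ and ∨.
  ~(forall n. L(n)) | ~(forall q. L(q)) | (forall m. exists t. (L(m) & L(t)))
Push ¬ through the quantifiers and connectives to reach negation normal form:
  (exists n. ~L(n)) | (exists q. ~L(q)) | (forall m. exists t. (L(m) & L(t)))
All bound variables are already distinct, so no renaming is needed.
Extract every quantifier outward, since the variables are now distinct and don't occur free across branches:
  exists n. exists q. forall m. exists t. (~L(n) | ~L(q) | L(m) & L(t))
The quantifier forall n sits under an odd number of negations (counting the antecedent side of each →), so it flips to exists n.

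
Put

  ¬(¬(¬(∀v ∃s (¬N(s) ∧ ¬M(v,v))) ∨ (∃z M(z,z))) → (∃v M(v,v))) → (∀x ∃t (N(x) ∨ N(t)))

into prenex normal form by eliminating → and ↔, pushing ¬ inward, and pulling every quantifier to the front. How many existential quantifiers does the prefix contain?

4

First replace A → B with ¬A ∨ B.
  ¬¬(¬¬(¬(∀v ∃s (¬N(s) ∧ ¬M(v,v))) ∨ (∃z M(z,z))) ∨ (∃v M(v,v))) ∨ (∀x ∃t (N(x) ∨ N(t)))
Move each ¬ inward, flipping quantifiers it crosses:
  (∃v ∀s (N(s) ∨ M(v,v))) ∨ (∃z M(z,z)) ∨ (∃v M(v,v)) ∨ (∀x ∃t (N(x) ∨ N(t)))
Give each quantifier a distinct variable: v↦w1.
  (∃v ∀s (N(s) ∨ M(v,v))) ∨ (∃z M(z,z)) ∨ (∃w1 M(w1,w1)) ∨ (∀x ∃t (N(x) ∨ N(t)))
Finally move all quantifiers to the prefix:
  ∃v ∀s ∃z ∃w1 ∀x ∃t (N(s) ∨ M(v,v) ∨ M(z,z) ∨ M(w1,w1) ∨ N(x) ∨ N(t))
The prefix is ∃v ∀s ∃z ∃w1 ∀x ∃t: 2 universal, 4 existential.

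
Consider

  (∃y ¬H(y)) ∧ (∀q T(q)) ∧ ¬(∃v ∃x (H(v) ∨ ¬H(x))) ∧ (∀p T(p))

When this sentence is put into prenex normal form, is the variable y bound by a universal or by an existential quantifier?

Drive negations inward (¬∀x A ≡ ∃x ¬A, ¬∃x A ≡ ∀x ¬A, De Morgan for ∧/∨):
  (∃y ¬H(y)) ∧ (∀q T(q)) ∧ (∀v ∀x (¬H(v) ∧ H(x))) ∧ (∀p T(p))
All bound variables are already distinct, so no renaming is needed.
Extract every quantifier outward, since the variables are now distinct and don't occur free across branches:
  ∃y ∀q ∀v ∀x ∀p (¬H(y) ∧ T(q) ∧ ¬H(v) ∧ H(x) ∧ T(p))
The quantifier ∃y sits under an even number of negations, so it remains existential.

existential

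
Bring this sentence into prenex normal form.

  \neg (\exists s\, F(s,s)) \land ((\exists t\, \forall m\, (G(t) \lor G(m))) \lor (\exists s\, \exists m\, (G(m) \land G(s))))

Drive negations inward (¬∀x A ≡ ∃x ¬A, ¬∃x A ≡ ∀x ¬A, De Morgan for ∧/∨):
  (\forall s\, \neg F(s,s)) \land ((\exists t\, \forall m\, (G(t) \lor G(m))) \lor (\exists s\, \exists m\, (G(m) \land G(s))))
Standardize variables apart so no two quantifiers bind the same name: s↦y, m↦w.
  (\forall s\, \neg F(s,s)) \land ((\exists t\, \forall m\, (G(t) \lor G(m))) \lor (\exists y\, \exists w\, (G(w) \land G(y))))
Pull the quantifiers to the front (each side's bound variable is not free in the other side):
  \forall s\, \exists t\, \forall m\, \exists y\, \exists w\, (\neg F(s,s) \land (G(t) \lor G(m) \lor G(w) \land G(y)))

\forall s\, \exists t\, \forall m\, \exists y\, \exists w\, (\neg F(s,s) \land (G(t) \lor G(m) \lor G(w) \land G(y)))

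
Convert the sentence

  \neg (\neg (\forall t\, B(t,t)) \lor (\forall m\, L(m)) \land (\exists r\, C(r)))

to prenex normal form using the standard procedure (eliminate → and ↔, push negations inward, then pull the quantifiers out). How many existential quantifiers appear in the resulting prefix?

Drive negations inward (¬∀x A ≡ ∃x ¬A, ¬∃x A ≡ ∀x ¬A, De Morgan for ∧/∨):
  (\forall t\, B(t,t)) \land ((\exists m\, \neg L(m)) \lor (\forall r\, \neg C(r)))
Extract every quantifier outward, since the variables are now distinct and don't occur free across branches:
  \forall t\, \exists m\, \forall r\, (B(t,t) \land (\neg L(m) \lor \neg C(r)))
The prefix is \forall t \exists m \forall r: 2 universal, 1 existential.

1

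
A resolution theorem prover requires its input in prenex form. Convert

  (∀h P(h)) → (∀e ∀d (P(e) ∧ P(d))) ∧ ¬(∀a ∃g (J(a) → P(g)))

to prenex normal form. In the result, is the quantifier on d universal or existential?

universal

Eliminate → and ↔ using ¬ and ∨.
  ¬(∀h P(h)) ∨ (∀e ∀d (P(e) ∧ P(d))) ∧ ¬(∀a ∃g (¬J(a) ∨ P(g)))
Drive negations inward (¬∀x A ≡ ∃x ¬A, ¬∃x A ≡ ∀x ¬A, De Morgan for ∧/∨):
  (∃h ¬P(h)) ∨ (∀e ∀d (P(e) ∧ P(d))) ∧ (∃a ∀g (J(a) ∧ ¬P(g)))
All bound variables are already distinct, so no renaming is needed.
Extract every quantifier outward, since the variables are now distinct and don't occur free across branches:
  ∃h ∀e ∀d ∃a ∀g (¬P(h) ∨ P(e) ∧ P(d) ∧ J(a) ∧ ¬P(g))
The quantifier ∀d sits under an even number of negations (counting the antecedent side of each →), so it remains universal.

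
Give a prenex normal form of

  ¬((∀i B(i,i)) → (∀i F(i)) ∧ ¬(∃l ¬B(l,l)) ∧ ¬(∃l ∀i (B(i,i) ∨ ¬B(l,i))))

Rewrite implications/biconditionals: A → B as ¬A ∨ B.
  ¬(¬(∀i B(i,i)) ∨ (∀i F(i)) ∧ ¬(∃l ¬B(l,l)) ∧ ¬(∃l ∀i (B(i,i) ∨ ¬B(l,i))))
Drive negations inward (¬∀x A ≡ ∃x ¬A, ¬∃x A ≡ ∀x ¬A, De Morgan for ∧/∨):
  (∀i B(i,i)) ∧ ((∃i ¬F(i)) ∨ (∃l ¬B(l,l)) ∨ (∃l ∀i (B(i,i) ∨ ¬B(l,i))))
Standardize variables apart so no two quantifiers bind the same name: i↦y, l↦x, i↦q.
  (∀i B(i,i)) ∧ ((∃y ¬F(y)) ∨ (∃l ¬B(l,l)) ∨ (∃x ∀q (B(q,q) ∨ ¬B(x,q))))
Finally move all quantifiers to the prefix:
  ∀i ∃y ∃l ∃x ∀q (B(i,i) ∧ (¬F(y) ∨ ¬B(l,l) ∨ B(q,q) ∨ ¬B(x,q)))

∀i ∃y ∃l ∃x ∀q (B(i,i) ∧ (¬F(y) ∨ ¬B(l,l) ∨ B(q,q) ∨ ¬B(x,q)))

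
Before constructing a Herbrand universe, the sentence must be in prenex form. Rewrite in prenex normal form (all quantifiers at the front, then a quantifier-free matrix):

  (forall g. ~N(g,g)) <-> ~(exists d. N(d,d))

exists g. forall d. exists t. forall q. ((N(g,g) | ~N(d,d)) & (N(t,t) | ~N(q,q)))

Rewrite implications/biconditionals: A → B as ¬A ∨ B; A ↔ B as (¬A ∨ B) ∧ (¬B ∨ A).
  (~(forall g. ~N(g,g)) | ~(exists d. N(d,d))) & (~~(exists d. N(d,d)) | (forall g. ~N(g,g)))
Move each ¬ inward, flipping quantifiers it crosses:
  ((exists g. N(g,g)) | (forall d. ~N(d,d))) & ((exists d. N(d,d)) | (forall g. ~N(g,g)))
Standardize variables apart so no two quantifiers bind the same name: d↦t, g↦q.
  ((exists g. N(g,g)) | (forall d. ~N(d,d))) & ((exists t. N(t,t)) | (forall q. ~N(q,q)))
Pull the quantifiers to the front (each side's bound variable is not free in the other side):
  exists g. forall d. exists t. forall q. ((N(g,g) | ~N(d,d)) & (N(t,t) | ~N(q,q)))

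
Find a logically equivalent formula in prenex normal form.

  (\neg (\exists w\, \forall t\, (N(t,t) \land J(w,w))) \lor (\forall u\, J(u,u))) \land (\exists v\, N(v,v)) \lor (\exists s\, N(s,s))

\forall w\, \exists t\, \forall u\, \exists v\, \exists s\, ((\neg N(t,t) \lor \neg J(w,w) \lor J(u,u)) \land N(v,v) \lor N(s,s))

Drive negations inward (¬∀x A ≡ ∃x ¬A, ¬∃x A ≡ ∀x ¬A, De Morgan for ∧/∨):
  ((\forall w\, \exists t\, (\neg N(t,t) \lor \neg J(w,w))) \lor (\forall u\, J(u,u))) \land (\exists v\, N(v,v)) \lor (\exists s\, N(s,s))
Finally move all quantifiers to the prefix:
  \forall w\, \exists t\, \forall u\, \exists v\, \exists s\, ((\neg N(t,t) \lor \neg J(w,w) \lor J(u,u)) \land N(v,v) \lor N(s,s))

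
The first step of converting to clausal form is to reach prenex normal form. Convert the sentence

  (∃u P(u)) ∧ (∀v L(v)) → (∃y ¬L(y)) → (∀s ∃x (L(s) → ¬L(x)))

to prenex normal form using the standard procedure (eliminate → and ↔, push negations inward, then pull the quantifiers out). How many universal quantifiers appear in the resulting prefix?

First replace A → B with ¬A ∨ B.
  ¬((∃u P(u)) ∧ (∀v L(v))) ∨ ¬(∃y ¬L(y)) ∨ (∀s ∃x (¬L(s) ∨ ¬L(x)))
Push ¬ through the quantifiers and connectives to reach negation normal form:
  (∀u ¬P(u)) ∨ (∃v ¬L(v)) ∨ (∀y L(y)) ∨ (∀s ∃x (¬L(s) ∨ ¬L(x)))
All bound variables are already distinct, so no renaming is needed.
Finally move all quantifiers to the prefix:
  ∀u ∃v ∀y ∀s ∃x (¬P(u) ∨ ¬L(v) ∨ L(y) ∨ ¬L(s) ∨ ¬L(x))
The prefix is ∀u ∃v ∀y ∀s ∃x: 3 universal, 2 existential.

3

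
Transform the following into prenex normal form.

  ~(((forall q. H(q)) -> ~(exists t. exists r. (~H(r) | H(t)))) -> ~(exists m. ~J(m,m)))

Eliminate → and ↔ using ¬ and ∨.
  ~(~(~(forall q. H(q)) | ~(exists t. exists r. (~H(r) | H(t)))) | ~(exists m. ~J(m,m)))
Push ¬ through the quantifiers and connectives to reach negation normal form:
  ((exists q. ~H(q)) | (forall t. forall r. (H(r) & ~H(t)))) & (exists m. ~J(m,m))
All bound variables are already distinct, so no renaming is needed.
Extract every quantifier outward, since the variables are now distinct and don't occur free across branches:
  exists q. forall t. forall r. exists m. ((~H(q) | H(r) & ~H(t)) & ~J(m,m))

exists q. forall t. forall r. exists m. ((~H(q) | H(r) & ~H(t)) & ~J(m,m))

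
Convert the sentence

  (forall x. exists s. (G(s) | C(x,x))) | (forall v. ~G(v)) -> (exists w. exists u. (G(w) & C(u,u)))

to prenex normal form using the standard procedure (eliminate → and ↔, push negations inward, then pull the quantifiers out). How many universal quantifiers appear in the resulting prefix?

Rewrite implications/biconditionals: A → B as ¬A ∨ B.
  ~((forall x. exists s. (G(s) | C(x,x))) | (forall v. ~G(v))) | (exists w. exists u. (G(w) & C(u,u)))
Push ¬ through the quantifiers and connectives to reach negation normal form:
  (exists x. forall s. (~G(s) & ~C(x,x))) & (exists v. G(v)) | (exists w. exists u. (G(w) & C(u,u)))
Finally move all quantifiers to the prefix:
  exists x. forall s. exists v. exists w. exists u. (~G(s) & ~C(x,x) & G(v) | G(w) & C(u,u))
The prefix is exists x forall s exists v exists w exists u: 1 universal, 4 existential.

1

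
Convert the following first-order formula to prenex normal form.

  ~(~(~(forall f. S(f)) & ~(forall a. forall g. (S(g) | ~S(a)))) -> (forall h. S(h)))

First replace A → B with ¬A ∨ B.
  ~(~~(~(forall f. S(f)) & ~(forall a. forall g. (S(g) | ~S(a)))) | (forall h. S(h)))
Move each ¬ inward, flipping quantifiers it crosses:
  ((forall f. S(f)) | (forall a. forall g. (S(g) | ~S(a)))) & (exists h. ~S(h))
Extract every quantifier outward, since the variables are now distinct and don't occur free across branches:
  forall f. forall a. forall g. exists h. ((S(f) | S(g) | ~S(a)) & ~S(h))

forall f. forall a. forall g. exists h. ((S(f) | S(g) | ~S(a)) & ~S(h))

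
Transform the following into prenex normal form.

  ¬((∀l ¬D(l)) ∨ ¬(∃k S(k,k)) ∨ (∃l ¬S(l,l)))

∃l ∃k ∀v1 (D(l) ∧ S(k,k) ∧ S(v1,v1))

Move each ¬ inward, flipping quantifiers it crosses:
  (∃l D(l)) ∧ (∃k S(k,k)) ∧ (∀l S(l,l))
Rename bound variables to avoid capture: l↦v1.
  (∃l D(l)) ∧ (∃k S(k,k)) ∧ (∀v1 S(v1,v1))
Finally move all quantifiers to the prefix:
  ∃l ∃k ∀v1 (D(l) ∧ S(k,k) ∧ S(v1,v1))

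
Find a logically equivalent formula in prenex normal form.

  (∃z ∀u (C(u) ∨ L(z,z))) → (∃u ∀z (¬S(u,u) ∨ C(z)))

∀z ∃u ∃u1 ∀q (¬C(u) ∧ ¬L(z,z) ∨ ¬S(u1,u1) ∨ C(q))

Eliminate → and ↔ using ¬ and ∨.
  ¬(∃z ∀u (C(u) ∨ L(z,z))) ∨ (∃u ∀z (¬S(u,u) ∨ C(z)))
Push ¬ through the quantifiers and connectives to reach negation normal form:
  (∀z ∃u (¬C(u) ∧ ¬L(z,z))) ∨ (∃u ∀z (¬S(u,u) ∨ C(z)))
Rename bound variables to avoid capture: u↦u1, z↦q.
  (∀z ∃u (¬C(u) ∧ ¬L(z,z))) ∨ (∃u1 ∀q (¬S(u1,u1) ∨ C(q)))
Extract every quantifier outward, since the variables are now distinct and don't occur free across branches:
  ∀z ∃u ∃u1 ∀q (¬C(u) ∧ ¬L(z,z) ∨ ¬S(u1,u1) ∨ C(q))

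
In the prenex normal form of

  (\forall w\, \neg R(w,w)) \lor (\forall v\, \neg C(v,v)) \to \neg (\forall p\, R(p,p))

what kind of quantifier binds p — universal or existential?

existential

Rewrite implications/biconditionals: A → B as ¬A ∨ B.
  \neg ((\forall w\, \neg R(w,w)) \lor (\forall v\, \neg C(v,v))) \lor \neg (\forall p\, R(p,p))
Push ¬ through the quantifiers and connectives to reach negation normal form:
  (\exists w\, R(w,w)) \land (\exists v\, C(v,v)) \lor (\exists p\, \neg R(p,p))
All bound variables are already distinct, so no renaming is needed.
Finally move all quantifiers to the prefix:
  \exists w\, \exists v\, \exists p\, (R(w,w) \land C(v,v) \lor \neg R(p,p))
The quantifier \forall p sits under an odd number of negations (counting the antecedent side of each →), so it flips to \exists p.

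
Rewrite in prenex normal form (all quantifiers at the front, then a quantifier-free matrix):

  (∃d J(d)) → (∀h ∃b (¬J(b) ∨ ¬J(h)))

Eliminate → and ↔ using ¬ and ∨.
  ¬(∃d J(d)) ∨ (∀h ∃b (¬J(b) ∨ ¬J(h)))
Move each ¬ inward, flipping quantifiers it crosses:
  (∀d ¬J(d)) ∨ (∀h ∃b (¬J(b) ∨ ¬J(h)))
Pull the quantifiers to the front (each side's bound variable is not free in the other side):
  ∀d ∀h ∃b (¬J(d) ∨ ¬J(b) ∨ ¬J(h))

∀d ∀h ∃b (¬J(d) ∨ ¬J(b) ∨ ¬J(h))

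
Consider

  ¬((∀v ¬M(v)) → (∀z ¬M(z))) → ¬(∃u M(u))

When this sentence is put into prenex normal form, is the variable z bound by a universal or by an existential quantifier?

universal

Rewrite implications/biconditionals: A → B as ¬A ∨ B.
  ¬¬(¬(∀v ¬M(v)) ∨ (∀z ¬M(z))) ∨ ¬(∃u M(u))
Drive negations inward (¬∀x A ≡ ∃x ¬A, ¬∃x A ≡ ∀x ¬A, De Morgan for ∧/∨):
  (∃v M(v)) ∨ (∀z ¬M(z)) ∨ (∀u ¬M(u))
Finally move all quantifiers to the prefix:
  ∃v ∀z ∀u (M(v) ∨ ¬M(z) ∨ ¬M(u))
The quantifier ∀z sits under an even number of negations (counting the antecedent side of each →), so it remains universal.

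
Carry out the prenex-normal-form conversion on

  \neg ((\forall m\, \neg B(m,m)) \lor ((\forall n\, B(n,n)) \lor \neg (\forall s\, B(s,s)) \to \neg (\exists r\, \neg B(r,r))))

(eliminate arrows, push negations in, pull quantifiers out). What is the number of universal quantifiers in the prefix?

1

Eliminate → and ↔ using ¬ and ∨.
  \neg ((\forall m\, \neg B(m,m)) \lor \neg ((\forall n\, B(n,n)) \lor \neg (\forall s\, B(s,s))) \lor \neg (\exists r\, \neg B(r,r)))
Push ¬ through the quantifiers and connectives to reach negation normal form:
  (\exists m\, B(m,m)) \land ((\forall n\, B(n,n)) \lor (\exists s\, \neg B(s,s))) \land (\exists r\, \neg B(r,r))
Pull the quantifiers to the front (each side's bound variable is not free in the other side):
  \exists m\, \forall n\, \exists s\, \exists r\, (B(m,m) \land (B(n,n) \lor \neg B(s,s)) \land \neg B(r,r))
The prefix is \exists m \forall n \exists s \exists r: 1 universal, 3 existential.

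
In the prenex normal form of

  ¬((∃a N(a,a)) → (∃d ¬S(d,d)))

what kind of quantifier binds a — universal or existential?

First replace A → B with ¬A ∨ B.
  ¬(¬(∃a N(a,a)) ∨ (∃d ¬S(d,d)))
Drive negations inward (¬∀x A ≡ ∃x ¬A, ¬∃x A ≡ ∀x ¬A, De Morgan for ∧/∨):
  (∃a N(a,a)) ∧ (∀d S(d,d))
All bound variables are already distinct, so no renaming is needed.
Finally move all quantifiers to the prefix:
  ∃a ∀d (N(a,a) ∧ S(d,d))
The quantifier ∃a sits under an even number of negations (counting the antecedent side of each →), so it remains existential.

existential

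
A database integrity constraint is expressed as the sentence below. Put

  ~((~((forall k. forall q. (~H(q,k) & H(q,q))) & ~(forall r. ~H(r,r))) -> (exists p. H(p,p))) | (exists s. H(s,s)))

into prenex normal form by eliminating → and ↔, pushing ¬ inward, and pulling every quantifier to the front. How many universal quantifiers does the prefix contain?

Rewrite implications/biconditionals: A → B as ¬A ∨ B.
  ~(~~((forall k. forall q. (~H(q,k) & H(q,q))) & ~(forall r. ~H(r,r))) | (exists p. H(p,p)) | (exists s. H(s,s)))
Drive negations inward (¬∀x A ≡ ∃x ¬A, ¬∃x A ≡ ∀x ¬A, De Morgan for ∧/∨):
  ((exists k. exists q. (H(q,k) | ~H(q,q))) | (forall r. ~H(r,r))) & (forall p. ~H(p,p)) & (forall s. ~H(s,s))
All bound variables are already distinct, so no renaming is needed.
Extract every quantifier outward, since the variables are now distinct and don't occur free across branches:
  exists k. exists q. forall r. forall p. forall s. ((H(q,k) | ~H(q,q) | ~H(r,r)) & ~H(p,p) & ~H(s,s))
The prefix is exists k exists q forall r forall p forall s: 3 universal, 2 existential.

3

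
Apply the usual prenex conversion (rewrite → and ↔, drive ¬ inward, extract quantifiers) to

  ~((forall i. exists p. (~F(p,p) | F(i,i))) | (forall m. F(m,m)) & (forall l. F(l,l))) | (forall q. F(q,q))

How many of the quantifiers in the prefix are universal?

2

Drive negations inward (¬∀x A ≡ ∃x ¬A, ¬∃x A ≡ ∀x ¬A, De Morgan for ∧/∨):
  (exists i. forall p. (F(p,p) & ~F(i,i))) & ((exists m. ~F(m,m)) | (exists l. ~F(l,l))) | (forall q. F(q,q))
Pull the quantifiers to the front (each side's bound variable is not free in the other side):
  exists i. forall p. exists m. exists l. forall q. (F(p,p) & ~F(i,i) & (~F(m,m) | ~F(l,l)) | F(q,q))
The prefix is exists i forall p exists m exists l forall q: 2 universal, 3 existential.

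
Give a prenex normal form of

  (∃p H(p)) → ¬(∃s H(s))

Rewrite implications/biconditionals: A → B as ¬A ∨ B.
  ¬(∃p H(p)) ∨ ¬(∃s H(s))
Move each ¬ inward, flipping quantifiers it crosses:
  (∀p ¬H(p)) ∨ (∀s ¬H(s))
All bound variables are already distinct, so no renaming is needed.
Finally move all quantifiers to the prefix:
  ∀p ∀s (¬H(p) ∨ ¬H(s))

∀p ∀s (¬H(p) ∨ ¬H(s))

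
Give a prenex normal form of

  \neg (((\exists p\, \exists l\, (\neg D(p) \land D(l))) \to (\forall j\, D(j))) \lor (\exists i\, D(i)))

\exists p\, \exists l\, \exists j\, \forall i\, (\neg D(p) \land D(l) \land \neg D(j) \land \neg D(i))

Rewrite implications/biconditionals: A → B as ¬A ∨ B.
  \neg (\neg (\exists p\, \exists l\, (\neg D(p) \land D(l))) \lor (\forall j\, D(j)) \lor (\exists i\, D(i)))
Drive negations inward (¬∀x A ≡ ∃x ¬A, ¬∃x A ≡ ∀x ¬A, De Morgan for ∧/∨):
  (\exists p\, \exists l\, (\neg D(p) \land D(l))) \land (\exists j\, \neg D(j)) \land (\forall i\, \neg D(i))
All bound variables are already distinct, so no renaming is needed.
Pull the quantifiers to the front (each side's bound variable is not free in the other side):
  \exists p\, \exists l\, \exists j\, \forall i\, (\neg D(p) \land D(l) \land \neg D(j) \land \neg D(i))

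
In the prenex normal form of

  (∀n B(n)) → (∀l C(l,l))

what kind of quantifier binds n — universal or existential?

existential

Eliminate → and ↔ using ¬ and ∨.
  ¬(∀n B(n)) ∨ (∀l C(l,l))
Push ¬ through the quantifiers and connectives to reach negation normal form:
  (∃n ¬B(n)) ∨ (∀l C(l,l))
Extract every quantifier outward, since the variables are now distinct and don't occur free across branches:
  ∃n ∀l (¬B(n) ∨ C(l,l))
The quantifier ∀n sits under an odd number of negations (counting the antecedent side of each →), so it flips to ∃n.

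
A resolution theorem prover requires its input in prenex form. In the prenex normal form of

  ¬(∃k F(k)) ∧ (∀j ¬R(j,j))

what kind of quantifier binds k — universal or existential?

Move each ¬ inward, flipping quantifiers it crosses:
  (∀k ¬F(k)) ∧ (∀j ¬R(j,j))
All bound variables are already distinct, so no renaming is needed.
Finally move all quantifiers to the prefix:
  ∀k ∀j (¬F(k) ∧ ¬R(j,j))
The quantifier ∃k sits under an odd number of negations, so it flips to ∀k.

universal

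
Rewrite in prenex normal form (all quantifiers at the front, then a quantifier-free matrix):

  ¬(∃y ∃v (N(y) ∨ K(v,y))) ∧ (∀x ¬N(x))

∀y ∀v ∀x (¬N(y) ∧ ¬K(v,y) ∧ ¬N(x))

Move each ¬ inward, flipping quantifiers it crosses:
  (∀y ∀v (¬N(y) ∧ ¬K(v,y))) ∧ (∀x ¬N(x))
Pull the quantifiers to the front (each side's bound variable is not free in the other side):
  ∀y ∀v ∀x (¬N(y) ∧ ¬K(v,y) ∧ ¬N(x))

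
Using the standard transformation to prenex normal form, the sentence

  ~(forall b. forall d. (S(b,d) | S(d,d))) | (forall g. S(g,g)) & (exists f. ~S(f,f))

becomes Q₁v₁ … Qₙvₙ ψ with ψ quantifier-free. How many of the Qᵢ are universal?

1

Push ¬ through the quantifiers and connectives to reach negation normal form:
  (exists b. exists d. (~S(b,d) & ~S(d,d))) | (forall g. S(g,g)) & (exists f. ~S(f,f))
All bound variables are already distinct, so no renaming is needed.
Finally move all quantifiers to the prefix:
  exists b. exists d. forall g. exists f. (~S(b,d) & ~S(d,d) | S(g,g) & ~S(f,f))
The prefix is exists b exists d forall g exists f: 1 universal, 3 existential.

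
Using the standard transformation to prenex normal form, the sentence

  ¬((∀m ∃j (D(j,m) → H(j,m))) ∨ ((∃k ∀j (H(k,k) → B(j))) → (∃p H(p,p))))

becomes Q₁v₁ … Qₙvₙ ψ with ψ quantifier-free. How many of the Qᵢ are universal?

3

First replace A → B with ¬A ∨ B.
  ¬((∀m ∃j (¬D(j,m) ∨ H(j,m))) ∨ ¬(∃k ∀j (¬H(k,k) ∨ B(j))) ∨ (∃p H(p,p)))
Drive negations inward (¬∀x A ≡ ∃x ¬A, ¬∃x A ≡ ∀x ¬A, De Morgan for ∧/∨):
  (∃m ∀j (D(j,m) ∧ ¬H(j,m))) ∧ (∃k ∀j (¬H(k,k) ∨ B(j))) ∧ (∀p ¬H(p,p))
Standardize variables apart so no two quantifiers bind the same name: j↦z.
  (∃m ∀j (D(j,m) ∧ ¬H(j,m))) ∧ (∃k ∀z (¬H(k,k) ∨ B(z))) ∧ (∀p ¬H(p,p))
Pull the quantifiers to the front (each side's bound variable is not free in the other side):
  ∃m ∀j ∃k ∀z ∀p (D(j,m) ∧ ¬H(j,m) ∧ (¬H(k,k) ∨ B(z)) ∧ ¬H(p,p))
The prefix is ∃m ∀j ∃k ∀z ∀p: 3 universal, 2 existential.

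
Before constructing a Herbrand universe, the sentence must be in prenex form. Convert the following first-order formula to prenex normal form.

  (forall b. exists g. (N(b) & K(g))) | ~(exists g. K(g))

Move each ¬ inward, flipping quantifiers it crosses:
  (forall b. exists g. (N(b) & K(g))) | (forall g. ~K(g))
Rename bound variables to avoid capture: g↦z1.
  (forall b. exists g. (N(b) & K(g))) | (forall z1. ~K(z1))
Extract every quantifier outward, since the variables are now distinct and don't occur free across branches:
  forall b. exists g. forall z1. (N(b) & K(g) | ~K(z1))

forall b. exists g. forall z1. (N(b) & K(g) | ~K(z1))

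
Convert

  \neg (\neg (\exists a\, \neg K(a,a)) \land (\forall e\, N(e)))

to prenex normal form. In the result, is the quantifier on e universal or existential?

existential

Move each ¬ inward, flipping quantifiers it crosses:
  (\exists a\, \neg K(a,a)) \lor (\exists e\, \neg N(e))
Extract every quantifier outward, since the variables are now distinct and don't occur free across branches:
  \exists a\, \exists e\, (\neg K(a,a) \lor \neg N(e))
The quantifier \forall e sits under an odd number of negations, so it flips to \exists e.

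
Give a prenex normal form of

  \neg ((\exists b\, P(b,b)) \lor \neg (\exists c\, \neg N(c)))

\forall b\, \exists c\, (\neg P(b,b) \land \neg N(c))

Move each ¬ inward, flipping quantifiers it crosses:
  (\forall b\, \neg P(b,b)) \land (\exists c\, \neg N(c))
Extract every quantifier outward, since the variables are now distinct and don't occur free across branches:
  \forall b\, \exists c\, (\neg P(b,b) \land \neg N(c))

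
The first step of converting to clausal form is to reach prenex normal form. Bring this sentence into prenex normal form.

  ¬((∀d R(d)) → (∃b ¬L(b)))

∀d ∀b (R(d) ∧ L(b))

Rewrite implications/biconditionals: A → B as ¬A ∨ B.
  ¬(¬(∀d R(d)) ∨ (∃b ¬L(b)))
Move each ¬ inward, flipping quantifiers it crosses:
  (∀d R(d)) ∧ (∀b L(b))
All bound variables are already distinct, so no renaming is needed.
Finally move all quantifiers to the prefix:
  ∀d ∀b (R(d) ∧ L(b))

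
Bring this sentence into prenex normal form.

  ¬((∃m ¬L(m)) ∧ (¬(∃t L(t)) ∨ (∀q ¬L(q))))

∀m ∃t ∃q (L(m) ∨ L(t) ∧ L(q))

Drive negations inward (¬∀x A ≡ ∃x ¬A, ¬∃x A ≡ ∀x ¬A, De Morgan for ∧/∨):
  (∀m L(m)) ∨ (∃t L(t)) ∧ (∃q L(q))
Pull the quantifiers to the front (each side's bound variable is not free in the other side):
  ∀m ∃t ∃q (L(m) ∨ L(t) ∧ L(q))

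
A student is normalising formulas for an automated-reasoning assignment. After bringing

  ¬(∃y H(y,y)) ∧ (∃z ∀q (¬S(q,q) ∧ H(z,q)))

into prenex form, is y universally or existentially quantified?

Push ¬ through the quantifiers and connectives to reach negation normal form:
  (∀y ¬H(y,y)) ∧ (∃z ∀q (¬S(q,q) ∧ H(z,q)))
Extract every quantifier outward, since the variables are now distinct and don't occur free across branches:
  ∀y ∃z ∀q (¬H(y,y) ∧ ¬S(q,q) ∧ H(z,q))
The quantifier ∃y sits under an odd number of negations, so it flips to ∀y.

universal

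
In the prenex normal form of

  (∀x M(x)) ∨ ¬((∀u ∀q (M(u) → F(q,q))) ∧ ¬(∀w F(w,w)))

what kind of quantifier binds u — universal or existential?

Rewrite implications/biconditionals: A → B as ¬A ∨ B.
  (∀x M(x)) ∨ ¬((∀u ∀q (¬M(u) ∨ F(q,q))) ∧ ¬(∀w F(w,w)))
Drive negations inward (¬∀x A ≡ ∃x ¬A, ¬∃x A ≡ ∀x ¬A, De Morgan for ∧/∨):
  (∀x M(x)) ∨ (∃u ∃q (M(u) ∧ ¬F(q,q))) ∨ (∀w F(w,w))
Pull the quantifiers to the front (each side's bound variable is not free in the other side):
  ∀x ∃u ∃q ∀w (M(x) ∨ M(u) ∧ ¬F(q,q) ∨ F(w,w))
The quantifier ∀u sits under an odd number of negations (counting the antecedent side of each →), so it flips to ∃u.

existential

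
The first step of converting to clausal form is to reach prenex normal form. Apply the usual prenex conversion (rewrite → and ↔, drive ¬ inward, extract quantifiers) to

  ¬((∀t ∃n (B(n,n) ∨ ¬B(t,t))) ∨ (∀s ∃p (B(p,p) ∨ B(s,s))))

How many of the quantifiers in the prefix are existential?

Drive negations inward (¬∀x A ≡ ∃x ¬A, ¬∃x A ≡ ∀x ¬A, De Morgan for ∧/∨):
  (∃t ∀n (¬B(n,n) ∧ B(t,t))) ∧ (∃s ∀p (¬B(p,p) ∧ ¬B(s,s)))
Extract every quantifier outward, since the variables are now distinct and don't occur free across branches:
  ∃t ∀n ∃s ∀p (¬B(n,n) ∧ B(t,t) ∧ ¬B(p,p) ∧ ¬B(s,s))
The prefix is ∃t ∀n ∃s ∀p: 2 universal, 2 existential.

2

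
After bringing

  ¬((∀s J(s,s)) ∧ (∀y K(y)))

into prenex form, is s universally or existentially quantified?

existential

Move each ¬ inward, flipping quantifiers it crosses:
  (∃s ¬J(s,s)) ∨ (∃y ¬K(y))
Finally move all quantifiers to the prefix:
  ∃s ∃y (¬J(s,s) ∨ ¬K(y))
The quantifier ∀s sits under an odd number of negations, so it flips to ∃s.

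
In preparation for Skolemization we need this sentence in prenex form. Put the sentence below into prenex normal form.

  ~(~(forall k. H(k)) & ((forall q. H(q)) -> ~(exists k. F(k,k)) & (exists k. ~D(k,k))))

Rewrite implications/biconditionals: A → B as ¬A ∨ B.
  ~(~(forall k. H(k)) & (~(forall q. H(q)) | ~(exists k. F(k,k)) & (exists k. ~D(k,k))))
Push ¬ through the quantifiers and connectives to reach negation normal form:
  (forall k. H(k)) | (forall q. H(q)) & ((exists k. F(k,k)) | (forall k. D(k,k)))
Standardize variables apart so no two quantifiers bind the same name: k↦y1, k↦y.
  (forall k. H(k)) | (forall q. H(q)) & ((exists y1. F(y1,y1)) | (forall y. D(y,y)))
Pull the quantifiers to the front (each side's bound variable is not free in the other side):
  forall k. forall q. exists y1. forall y. (H(k) | H(q) & (F(y1,y1) | D(y,y)))

forall k. forall q. exists y1. forall y. (H(k) | H(q) & (F(y1,y1) | D(y,y)))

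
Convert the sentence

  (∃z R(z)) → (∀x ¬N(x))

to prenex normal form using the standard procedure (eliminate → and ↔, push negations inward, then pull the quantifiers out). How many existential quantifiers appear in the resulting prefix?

Rewrite implications/biconditionals: A → B as ¬A ∨ B.
  ¬(∃z R(z)) ∨ (∀x ¬N(x))
Move each ¬ inward, flipping quantifiers it crosses:
  (∀z ¬R(z)) ∨ (∀x ¬N(x))
Pull the quantifiers to the front (each side's bound variable is not free in the other side):
  ∀z ∀x (¬R(z) ∨ ¬N(x))
The prefix is ∀z ∀x: 2 universal, 0 existential.

0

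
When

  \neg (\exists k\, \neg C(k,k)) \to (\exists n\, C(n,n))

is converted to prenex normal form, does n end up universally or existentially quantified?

existential

Eliminate → and ↔ using ¬ and ∨.
  \neg \neg (\exists k\, \neg C(k,k)) \lor (\exists n\, C(n,n))
Drive negations inward (¬∀x A ≡ ∃x ¬A, ¬∃x A ≡ ∀x ¬A, De Morgan for ∧/∨):
  (\exists k\, \neg C(k,k)) \lor (\exists n\, C(n,n))
Pull the quantifiers to the front (each side's bound variable is not free in the other side):
  \exists k\, \exists n\, (\neg C(k,k) \lor C(n,n))
The quantifier \exists n sits under an even number of negations (counting the antecedent side of each →), so it remains existential.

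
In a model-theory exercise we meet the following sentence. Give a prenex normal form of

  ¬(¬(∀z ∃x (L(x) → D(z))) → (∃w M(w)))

Rewrite implications/biconditionals: A → B as ¬A ∨ B.
  ¬(¬¬(∀z ∃x (¬L(x) ∨ D(z))) ∨ (∃w M(w)))
Drive negations inward (¬∀x A ≡ ∃x ¬A, ¬∃x A ≡ ∀x ¬A, De Morgan for ∧/∨):
  (∃z ∀x (L(x) ∧ ¬D(z))) ∧ (∀w ¬M(w))
Extract every quantifier outward, since the variables are now distinct and don't occur free across branches:
  ∃z ∀x ∀w (L(x) ∧ ¬D(z) ∧ ¬M(w))

∃z ∀x ∀w (L(x) ∧ ¬D(z) ∧ ¬M(w))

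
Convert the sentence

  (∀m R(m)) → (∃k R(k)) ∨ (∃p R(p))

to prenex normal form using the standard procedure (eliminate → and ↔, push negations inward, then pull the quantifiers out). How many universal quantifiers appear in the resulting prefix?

0

First replace A → B with ¬A ∨ B.
  ¬(∀m R(m)) ∨ (∃k R(k)) ∨ (∃p R(p))
Push ¬ through the quantifiers and connectives to reach negation normal form:
  (∃m ¬R(m)) ∨ (∃k R(k)) ∨ (∃p R(p))
Extract every quantifier outward, since the variables are now distinct and don't occur free across branches:
  ∃m ∃k ∃p (¬R(m) ∨ R(k) ∨ R(p))
The prefix is ∃m ∃k ∃p: 0 universal, 3 existential.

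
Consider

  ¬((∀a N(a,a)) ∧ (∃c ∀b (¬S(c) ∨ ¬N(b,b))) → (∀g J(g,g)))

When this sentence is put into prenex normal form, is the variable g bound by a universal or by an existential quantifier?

existential

Rewrite implications/biconditionals: A → B as ¬A ∨ B.
  ¬(¬((∀a N(a,a)) ∧ (∃c ∀b (¬S(c) ∨ ¬N(b,b)))) ∨ (∀g J(g,g)))
Push ¬ through the quantifiers and connectives to reach negation normal form:
  (∀a N(a,a)) ∧ (∃c ∀b (¬S(c) ∨ ¬N(b,b))) ∧ (∃g ¬J(g,g))
All bound variables are already distinct, so no renaming is needed.
Pull the quantifiers to the front (each side's bound variable is not free in the other side):
  ∀a ∃c ∀b ∃g (N(a,a) ∧ (¬S(c) ∨ ¬N(b,b)) ∧ ¬J(g,g))
The quantifier ∀g sits under an odd number of negations (counting the antecedent side of each →), so it flips to ∃g.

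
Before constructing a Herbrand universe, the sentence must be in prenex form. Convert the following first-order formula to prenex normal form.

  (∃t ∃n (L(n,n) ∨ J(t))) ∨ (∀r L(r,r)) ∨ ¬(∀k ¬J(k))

Move each ¬ inward, flipping quantifiers it crosses:
  (∃t ∃n (L(n,n) ∨ J(t))) ∨ (∀r L(r,r)) ∨ (∃k J(k))
Finally move all quantifiers to the prefix:
  ∃t ∃n ∀r ∃k (L(n,n) ∨ J(t) ∨ L(r,r) ∨ J(k))

∃t ∃n ∀r ∃k (L(n,n) ∨ J(t) ∨ L(r,r) ∨ J(k))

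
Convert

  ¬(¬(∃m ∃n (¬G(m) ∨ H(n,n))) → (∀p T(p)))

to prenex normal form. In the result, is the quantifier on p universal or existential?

existential

Eliminate → and ↔ using ¬ and ∨.
  ¬(¬¬(∃m ∃n (¬G(m) ∨ H(n,n))) ∨ (∀p T(p)))
Push ¬ through the quantifiers and connectives to reach negation normal form:
  (∀m ∀n (G(m) ∧ ¬H(n,n))) ∧ (∃p ¬T(p))
All bound variables are already distinct, so no renaming is needed.
Pull the quantifiers to the front (each side's bound variable is not free in the other side):
  ∀m ∀n ∃p (G(m) ∧ ¬H(n,n) ∧ ¬T(p))
The quantifier ∀p sits under an odd number of negations (counting the antecedent side of each →), so it flips to ∃p.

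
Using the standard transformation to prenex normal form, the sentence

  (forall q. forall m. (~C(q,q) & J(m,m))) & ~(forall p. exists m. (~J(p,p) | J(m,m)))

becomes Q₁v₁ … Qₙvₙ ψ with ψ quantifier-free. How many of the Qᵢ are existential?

Drive negations inward (¬∀x A ≡ ∃x ¬A, ¬∃x A ≡ ∀x ¬A, De Morgan for ∧/∨):
  (forall q. forall m. (~C(q,q) & J(m,m))) & (exists p. forall m. (J(p,p) & ~J(m,m)))
Rename bound variables to avoid capture: m↦v.
  (forall q. forall m. (~C(q,q) & J(m,m))) & (exists p. forall v. (J(p,p) & ~J(v,v)))
Extract every quantifier outward, since the variables are now distinct and don't occur free across branches:
  forall q. forall m. exists p. forall v. (~C(q,q) & J(m,m) & J(p,p) & ~J(v,v))
The prefix is forall q forall m exists p forall v: 3 universal, 1 existential.

1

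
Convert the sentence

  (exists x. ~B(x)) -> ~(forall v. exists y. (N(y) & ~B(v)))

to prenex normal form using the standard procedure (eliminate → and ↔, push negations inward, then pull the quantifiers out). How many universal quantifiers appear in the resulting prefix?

2

First replace A → B with ¬A ∨ B.
  ~(exists x. ~B(x)) | ~(forall v. exists y. (N(y) & ~B(v)))
Move each ¬ inward, flipping quantifiers it crosses:
  (forall x. B(x)) | (exists v. forall y. (~N(y) | B(v)))
Extract every quantifier outward, since the variables are now distinct and don't occur free across branches:
  forall x. exists v. forall y. (B(x) | ~N(y) | B(v))
The prefix is forall x exists v forall y: 2 universal, 1 existential.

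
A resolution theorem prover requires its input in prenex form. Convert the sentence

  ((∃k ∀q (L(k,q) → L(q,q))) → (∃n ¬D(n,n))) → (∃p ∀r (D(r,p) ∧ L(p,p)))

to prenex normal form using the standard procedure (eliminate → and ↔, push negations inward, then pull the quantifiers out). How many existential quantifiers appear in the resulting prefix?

2

First replace A → B with ¬A ∨ B.
  ¬(¬(∃k ∀q (¬L(k,q) ∨ L(q,q))) ∨ (∃n ¬D(n,n))) ∨ (∃p ∀r (D(r,p) ∧ L(p,p)))
Push ¬ through the quantifiers and connectives to reach negation normal form:
  (∃k ∀q (¬L(k,q) ∨ L(q,q))) ∧ (∀n D(n,n)) ∨ (∃p ∀r (D(r,p) ∧ L(p,p)))
Finally move all quantifiers to the prefix:
  ∃k ∀q ∀n ∃p ∀r ((¬L(k,q) ∨ L(q,q)) ∧ D(n,n) ∨ D(r,p) ∧ L(p,p))
The prefix is ∃k ∀q ∀n ∃p ∀r: 3 universal, 2 existential.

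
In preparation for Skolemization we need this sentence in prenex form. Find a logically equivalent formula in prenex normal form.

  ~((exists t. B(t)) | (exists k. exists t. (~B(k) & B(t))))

forall t. forall k. forall w1. (~B(t) & (B(k) | ~B(w1)))

Move each ¬ inward, flipping quantifiers it crosses:
  (forall t. ~B(t)) & (forall k. forall t. (B(k) | ~B(t)))
Rename bound variables to avoid capture: t↦w1.
  (forall t. ~B(t)) & (forall k. forall w1. (B(k) | ~B(w1)))
Finally move all quantifiers to the prefix:
  forall t. forall k. forall w1. (~B(t) & (B(k) | ~B(w1)))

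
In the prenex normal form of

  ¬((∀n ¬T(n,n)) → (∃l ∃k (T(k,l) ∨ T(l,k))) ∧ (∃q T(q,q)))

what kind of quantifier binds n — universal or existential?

First replace A → B with ¬A ∨ B.
  ¬(¬(∀n ¬T(n,n)) ∨ (∃l ∃k (T(k,l) ∨ T(l,k))) ∧ (∃q T(q,q)))
Move each ¬ inward, flipping quantifiers it crosses:
  (∀n ¬T(n,n)) ∧ ((∀l ∀k (¬T(k,l) ∧ ¬T(l,k))) ∨ (∀q ¬T(q,q)))
All bound variables are already distinct, so no renaming is needed.
Finally move all quantifiers to the prefix:
  ∀n ∀l ∀k ∀q (¬T(n,n) ∧ (¬T(k,l) ∧ ¬T(l,k) ∨ ¬T(q,q)))
The quantifier ∀n sits under an even number of negations (counting the antecedent side of each →), so it remains universal.

universal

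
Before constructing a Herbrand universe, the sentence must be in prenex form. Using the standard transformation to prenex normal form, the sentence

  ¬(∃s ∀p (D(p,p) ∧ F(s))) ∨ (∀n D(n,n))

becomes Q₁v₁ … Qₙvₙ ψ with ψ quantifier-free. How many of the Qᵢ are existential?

1

Move each ¬ inward, flipping quantifiers it crosses:
  (∀s ∃p (¬D(p,p) ∨ ¬F(s))) ∨ (∀n D(n,n))
All bound variables are already distinct, so no renaming is needed.
Pull the quantifiers to the front (each side's bound variable is not free in the other side):
  ∀s ∃p ∀n (¬D(p,p) ∨ ¬F(s) ∨ D(n,n))
The prefix is ∀s ∃p ∀n: 2 universal, 1 existential.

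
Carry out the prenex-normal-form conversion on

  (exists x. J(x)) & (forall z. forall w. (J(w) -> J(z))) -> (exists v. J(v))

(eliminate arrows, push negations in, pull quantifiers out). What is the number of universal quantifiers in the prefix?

Rewrite implications/biconditionals: A → B as ¬A ∨ B.
  ~((exists x. J(x)) & (forall z. forall w. (~J(w) | J(z)))) | (exists v. J(v))
Drive negations inward (¬∀x A ≡ ∃x ¬A, ¬∃x A ≡ ∀x ¬A, De Morgan for ∧/∨):
  (forall x. ~J(x)) | (exists z. exists w. (J(w) & ~J(z))) | (exists v. J(v))
Extract every quantifier outward, since the variables are now distinct and don't occur free across branches:
  forall x. exists z. exists w. exists v. (~J(x) | J(w) & ~J(z) | J(v))
The prefix is forall x exists z exists w exists v: 1 universal, 3 existential.

1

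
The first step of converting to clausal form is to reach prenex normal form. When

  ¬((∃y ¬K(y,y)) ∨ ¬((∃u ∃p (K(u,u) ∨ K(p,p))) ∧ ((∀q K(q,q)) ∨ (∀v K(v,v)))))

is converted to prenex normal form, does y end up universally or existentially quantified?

universal

Move each ¬ inward, flipping quantifiers it crosses:
  (∀y K(y,y)) ∧ (∃u ∃p (K(u,u) ∨ K(p,p))) ∧ ((∀q K(q,q)) ∨ (∀v K(v,v)))
Finally move all quantifiers to the prefix:
  ∀y ∃u ∃p ∀q ∀v (K(y,y) ∧ (K(u,u) ∨ K(p,p)) ∧ (K(q,q) ∨ K(v,v)))
The quantifier ∃y sits under an odd number of negations, so it flips to ∀y.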